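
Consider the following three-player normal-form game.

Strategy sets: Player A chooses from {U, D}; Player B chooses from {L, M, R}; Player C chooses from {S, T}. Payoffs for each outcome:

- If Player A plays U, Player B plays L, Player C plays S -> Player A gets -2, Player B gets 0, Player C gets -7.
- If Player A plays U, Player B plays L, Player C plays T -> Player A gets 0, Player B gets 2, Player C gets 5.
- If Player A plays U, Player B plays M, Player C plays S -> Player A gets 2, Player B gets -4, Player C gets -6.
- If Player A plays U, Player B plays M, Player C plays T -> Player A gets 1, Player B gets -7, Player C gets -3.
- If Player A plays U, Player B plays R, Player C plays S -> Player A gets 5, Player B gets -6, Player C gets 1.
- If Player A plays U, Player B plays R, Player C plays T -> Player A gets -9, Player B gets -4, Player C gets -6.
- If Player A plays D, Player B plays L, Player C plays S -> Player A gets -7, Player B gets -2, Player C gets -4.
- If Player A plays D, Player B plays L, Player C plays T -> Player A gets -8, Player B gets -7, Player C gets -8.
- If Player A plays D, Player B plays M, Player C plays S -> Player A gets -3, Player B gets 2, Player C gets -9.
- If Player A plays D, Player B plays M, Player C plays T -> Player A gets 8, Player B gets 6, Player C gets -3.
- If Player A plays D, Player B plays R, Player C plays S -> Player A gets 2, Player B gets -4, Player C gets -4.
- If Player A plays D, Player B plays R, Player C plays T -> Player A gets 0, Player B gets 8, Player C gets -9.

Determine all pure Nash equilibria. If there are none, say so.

For each strategy profile, look for a profitable unilateral deviation.
(U, L, S): Player C can switch to T (-7 → 5). Not NE.
(U, L, T): Player A gets 0, best alternative -8; Player B gets 2, best alternative -4; Player C gets 5, best alternative -7. No profitable deviation — NE.
(U, M, S): Player B can switch to L (-4 → 0). Not NE.
(U, M, T): Player A can switch to D (1 → 8). Not NE.
(U, R, S): Player B can switch to L (-6 → 0). Not NE.
(U, R, T): Player A can switch to D (-9 → 0). Not NE.
(D, L, S): Player A can switch to U (-7 → -2). Not NE.
(D, L, T): Player A can switch to U (-8 → 0). Not NE.
(D, M, S): Player A can switch to U (-3 → 2). Not NE.
(D, M, T): Player B can switch to R (6 → 8). Not NE.
(D, R, S): Player A can switch to U (2 → 5). Not NE.
(D, R, T): Player C can switch to S (-9 → -4). Not NE.

(U, L, T)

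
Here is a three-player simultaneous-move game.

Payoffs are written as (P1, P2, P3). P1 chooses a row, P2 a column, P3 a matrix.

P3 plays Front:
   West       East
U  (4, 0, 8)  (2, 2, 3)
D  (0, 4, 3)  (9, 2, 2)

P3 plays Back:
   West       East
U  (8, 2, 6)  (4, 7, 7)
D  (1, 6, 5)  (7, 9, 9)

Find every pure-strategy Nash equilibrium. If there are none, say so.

(U, West, Front): P2 can switch to East (0 → 2). Not NE.
(U, West, Back): P2 can switch to East (2 → 7). Not NE.
(U, East, Front): P1 can switch to D (2 → 9). Not NE.
(U, East, Back): P1 can switch to D (4 → 7). Not NE.
(D, West, Front): P1 can switch to U (0 → 4). Not NE.
(D, West, Back): P1 can switch to U (1 → 8). Not NE.
(D, East, Front): P2 can switch to West (2 → 4). Not NE.
(D, East, Back): P1 gets 7, best alternative 4; P2 gets 9, best alternative 6; P3 gets 9, best alternative 2. No profitable deviation — NE.

Pure NE: (D, East, Back)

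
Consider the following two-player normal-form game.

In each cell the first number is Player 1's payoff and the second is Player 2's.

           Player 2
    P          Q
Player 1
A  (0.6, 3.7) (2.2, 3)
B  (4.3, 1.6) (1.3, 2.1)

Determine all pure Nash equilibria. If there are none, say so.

Player 1 against P: payoffs 0.6, 4.3 → best response B.
Player 1 against Q: payoffs 2.2, 1.3 → best response A.
Player 2 against A: payoffs 3.7, 3 → best response P.
Player 2 against B: payoffs 1.6, 2.1 → best response Q.
No profile is a mutual best response for all players.

This game has no pure Nash equilibrium.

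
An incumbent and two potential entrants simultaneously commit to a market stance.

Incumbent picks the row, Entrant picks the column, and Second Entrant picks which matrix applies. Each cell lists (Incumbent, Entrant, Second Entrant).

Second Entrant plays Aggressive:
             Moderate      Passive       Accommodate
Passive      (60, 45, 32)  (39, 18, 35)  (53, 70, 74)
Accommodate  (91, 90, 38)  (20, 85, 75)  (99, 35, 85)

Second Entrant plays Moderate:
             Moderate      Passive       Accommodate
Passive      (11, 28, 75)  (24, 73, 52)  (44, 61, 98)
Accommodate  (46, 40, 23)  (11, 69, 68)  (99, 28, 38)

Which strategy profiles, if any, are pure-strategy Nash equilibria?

(Passive, Moderate, Aggressive): Incumbent can switch to Accommodate (60 → 91). Not NE.
(Passive, Moderate, Moderate): Incumbent can switch to Accommodate (11 → 46). Not NE.
(Passive, Passive, Aggressive): Entrant can switch to Moderate (18 → 45). Not NE.
(Passive, Passive, Moderate): Incumbent gets 24, best alternative 11; Entrant gets 73, best alternative 61; Second Entrant gets 52, best alternative 35. No profitable deviation — NE.
(Passive, Accommodate, Aggressive): Incumbent can switch to Accommodate (53 → 99). Not NE.
(Passive, Accommodate, Moderate): Incumbent can switch to Accommodate (44 → 99). Not NE.
(Accommodate, Moderate, Aggressive): Incumbent gets 91, best alternative 60; Entrant gets 90, best alternative 85; Second Entrant gets 38, best alternative 23. No profitable deviation — NE.
(Accommodate, Moderate, Moderate): Entrant can switch to Passive (40 → 69). Not NE.
(Accommodate, Passive, Aggressive): Incumbent can switch to Passive (20 → 39). Not NE.
(Accommodate, Passive, Moderate): Incumbent can switch to Passive (11 → 24). Not NE.
(Accommodate, Accommodate, Aggressive): Entrant can switch to Moderate (35 → 90). Not NE.
(Accommodate, Accommodate, Moderate): Entrant can switch to Moderate (28 → 40). Not NE.

The pure Nash equilibria are (Passive, Passive, Moderate), (Accommodate, Moderate, Aggressive).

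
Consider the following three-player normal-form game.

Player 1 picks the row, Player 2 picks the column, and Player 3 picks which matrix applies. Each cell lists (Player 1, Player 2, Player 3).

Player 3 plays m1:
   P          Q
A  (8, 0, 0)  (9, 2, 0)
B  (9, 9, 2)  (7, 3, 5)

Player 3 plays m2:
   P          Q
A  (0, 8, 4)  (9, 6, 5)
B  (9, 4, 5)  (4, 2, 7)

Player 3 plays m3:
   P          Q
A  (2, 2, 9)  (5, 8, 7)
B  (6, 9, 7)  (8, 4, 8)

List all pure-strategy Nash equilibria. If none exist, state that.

For each player, find the best response to each opponent profile; mutual best responses are the pure NE.
Player 1 against (P, m1): payoffs 8, 9 → best response B.
Player 1 against (P, m2): payoffs 0, 9 → best response B.
Player 1 against (P, m3): payoffs 2, 6 → best response B.
Player 1 against (Q, m1): payoffs 9, 7 → best response A.
Player 1 against (Q, m2): payoffs 9, 4 → best response A.
Player 1 against (Q, m3): payoffs 5, 8 → best response B.
Player 2 against (A, m1): payoffs 0, 2 → best response Q.
Player 2 against (A, m2): payoffs 8, 6 → best response P.
Player 2 against (A, m3): payoffs 2, 8 → best response Q.
Player 2 against (B, m1): payoffs 9, 3 → best response P.
Player 2 against (B, m2): payoffs 4, 2 → best response P.
Player 2 against (B, m3): payoffs 9, 4 → best response P.
Player 3 against (A, P): payoffs 0, 4, 9 → best response m3.
Player 3 against (A, Q): payoffs 0, 5, 7 → best response m3.
Player 3 against (B, P): payoffs 2, 5, 7 → best response m3.
Player 3 against (B, Q): payoffs 5, 7, 8 → best response m3.
Mutual best responses: (B, P, m3).

(B, P, m3)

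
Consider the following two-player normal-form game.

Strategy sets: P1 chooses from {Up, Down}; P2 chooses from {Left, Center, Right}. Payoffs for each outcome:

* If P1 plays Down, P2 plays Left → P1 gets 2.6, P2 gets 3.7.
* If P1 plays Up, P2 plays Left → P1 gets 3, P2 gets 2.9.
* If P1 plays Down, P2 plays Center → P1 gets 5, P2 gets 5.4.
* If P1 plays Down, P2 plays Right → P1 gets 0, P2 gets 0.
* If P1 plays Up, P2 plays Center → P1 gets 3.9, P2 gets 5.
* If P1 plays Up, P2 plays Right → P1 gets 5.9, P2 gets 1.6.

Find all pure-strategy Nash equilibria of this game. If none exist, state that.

The unique pure-strategy Nash equilibrium is (Down, Center).

Mark each player's best response to every combination of opponents' strategies; a profile where every player is best-responding is a pure Nash equilibrium.
P1 against Left: payoffs 3, 2.6 → best response Up.
P1 against Center: payoffs 3.9, 5 → best response Down.
P1 against Right: payoffs 5.9, 0 → best response Up.
P2 against Up: payoffs 2.9, 5, 1.6 → best response Center.
P2 against Down: payoffs 3.7, 5.4, 0 → best response Center.
Mutual best responses: (Down, Center).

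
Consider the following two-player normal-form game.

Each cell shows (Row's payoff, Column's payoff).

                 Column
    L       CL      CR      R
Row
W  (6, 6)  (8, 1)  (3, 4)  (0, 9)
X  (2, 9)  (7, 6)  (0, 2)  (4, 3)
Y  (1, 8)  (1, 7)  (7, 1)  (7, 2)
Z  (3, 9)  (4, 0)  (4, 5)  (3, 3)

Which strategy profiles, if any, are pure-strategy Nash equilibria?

For each strategy profile, look for a profitable unilateral deviation.
(W, L): Column can switch to R (6 → 9). Not NE.
(W, CL): Column can switch to L (1 → 6). Not NE.
(W, CR): Row can switch to Y (3 → 7). Not NE.
(W, R): Row can switch to X (0 → 4). Not NE.
(X, L): Row can switch to W (2 → 6). Not NE.
(X, CL): Row can switch to W (7 → 8). Not NE.
(X, CR): Row can switch to W (0 → 3). Not NE.
(X, R): Row can switch to Y (4 → 7). Not NE.
(Y, L): Row can switch to W (1 → 6). Not NE.
(Y, CL): Row can switch to W (1 → 8). Not NE.
(Y, CR): Column can switch to L (1 → 8). Not NE.
(Y, R): Column can switch to L (2 → 8). Not NE.
(The remaining 4 profiles each have a profitable deviation by the same check.)

This game has no pure Nash equilibrium.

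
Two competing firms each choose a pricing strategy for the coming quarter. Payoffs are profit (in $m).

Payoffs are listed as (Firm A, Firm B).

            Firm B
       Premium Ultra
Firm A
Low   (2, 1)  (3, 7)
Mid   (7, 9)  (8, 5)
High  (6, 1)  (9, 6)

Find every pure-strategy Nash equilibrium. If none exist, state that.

(Mid, Premium); (High, Ultra)

For each strategy profile, look for a profitable unilateral deviation.
(Low, Premium): Firm A can switch to Mid (2 → 7). Not NE.
(Low, Ultra): Firm A can switch to Mid (3 → 8). Not NE.
(Mid, Premium): Firm A gets 7, best alternative 6; Firm B gets 9, best alternative 5. No profitable deviation — NE.
(Mid, Ultra): Firm A can switch to High (8 → 9). Not NE.
(High, Premium): Firm A can switch to Mid (6 → 7). Not NE.
(High, Ultra): Firm A gets 9, best alternative 8; Firm B gets 6, best alternative 1. No profitable deviation — NE.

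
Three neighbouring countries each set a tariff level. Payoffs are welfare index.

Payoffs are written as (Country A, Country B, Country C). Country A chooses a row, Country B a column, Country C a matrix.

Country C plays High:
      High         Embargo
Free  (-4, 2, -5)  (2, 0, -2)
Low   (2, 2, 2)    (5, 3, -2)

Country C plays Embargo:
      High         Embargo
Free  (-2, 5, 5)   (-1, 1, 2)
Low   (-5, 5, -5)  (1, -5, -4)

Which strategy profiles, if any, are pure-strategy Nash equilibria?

Country A against (High, High): payoffs -4, 2 → best response Low.
Country A against (High, Embargo): payoffs -2, -5 → best response Free.
Country A against (Embargo, High): payoffs 2, 5 → best response Low.
Country A against (Embargo, Embargo): payoffs -1, 1 → best response Low.
Country B against (Free, High): payoffs 2, 0 → best response High.
Country B against (Free, Embargo): payoffs 5, 1 → best response High.
Country B against (Low, High): payoffs 2, 3 → best response Embargo.
Country B against (Low, Embargo): payoffs 5, -5 → best response High.
Country C against (Free, High): payoffs -5, 5 → best response Embargo.
Country C against (Free, Embargo): payoffs -2, 2 → best response Embargo.
Country C against (Low, High): payoffs 2, -5 → best response High.
Country C against (Low, Embargo): payoffs -2, -4 → best response High.
Mutual best responses: (Free, High, Embargo); (Low, Embargo, High).

The pure Nash equilibria are (Free, High, Embargo), (Low, Embargo, High).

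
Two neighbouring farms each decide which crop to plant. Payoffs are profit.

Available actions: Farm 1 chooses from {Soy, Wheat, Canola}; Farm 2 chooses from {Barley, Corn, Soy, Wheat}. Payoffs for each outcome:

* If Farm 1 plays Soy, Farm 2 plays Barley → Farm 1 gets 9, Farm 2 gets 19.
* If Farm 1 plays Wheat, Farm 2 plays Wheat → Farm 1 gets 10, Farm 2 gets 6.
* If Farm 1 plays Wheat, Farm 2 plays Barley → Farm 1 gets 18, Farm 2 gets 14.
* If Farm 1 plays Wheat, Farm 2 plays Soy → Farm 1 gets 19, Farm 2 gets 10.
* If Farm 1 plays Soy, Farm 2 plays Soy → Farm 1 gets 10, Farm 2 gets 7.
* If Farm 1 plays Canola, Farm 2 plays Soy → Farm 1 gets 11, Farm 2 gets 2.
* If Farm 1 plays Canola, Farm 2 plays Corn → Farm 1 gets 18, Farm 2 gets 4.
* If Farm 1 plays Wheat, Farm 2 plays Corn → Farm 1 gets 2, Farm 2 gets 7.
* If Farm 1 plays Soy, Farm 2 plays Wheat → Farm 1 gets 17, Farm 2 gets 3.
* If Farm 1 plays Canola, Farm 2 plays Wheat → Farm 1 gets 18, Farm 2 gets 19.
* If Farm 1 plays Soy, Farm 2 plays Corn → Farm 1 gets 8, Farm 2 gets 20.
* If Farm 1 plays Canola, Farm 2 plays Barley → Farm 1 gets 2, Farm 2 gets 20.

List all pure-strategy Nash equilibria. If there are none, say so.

Farm 1 against Barley: payoffs 9, 18, 2 → best response Wheat.
Farm 1 against Corn: payoffs 8, 2, 18 → best response Canola.
Farm 1 against Soy: payoffs 10, 19, 11 → best response Wheat.
Farm 1 against Wheat: payoffs 17, 10, 18 → best response Canola.
Farm 2 against Soy: payoffs 19, 20, 7, 3 → best response Corn.
Farm 2 against Wheat: payoffs 14, 7, 10, 6 → best response Barley.
Farm 2 against Canola: payoffs 20, 4, 2, 19 → best response Barley.
Mutual best responses: (Wheat, Barley).

The unique pure-strategy Nash equilibrium is (Wheat, Barley).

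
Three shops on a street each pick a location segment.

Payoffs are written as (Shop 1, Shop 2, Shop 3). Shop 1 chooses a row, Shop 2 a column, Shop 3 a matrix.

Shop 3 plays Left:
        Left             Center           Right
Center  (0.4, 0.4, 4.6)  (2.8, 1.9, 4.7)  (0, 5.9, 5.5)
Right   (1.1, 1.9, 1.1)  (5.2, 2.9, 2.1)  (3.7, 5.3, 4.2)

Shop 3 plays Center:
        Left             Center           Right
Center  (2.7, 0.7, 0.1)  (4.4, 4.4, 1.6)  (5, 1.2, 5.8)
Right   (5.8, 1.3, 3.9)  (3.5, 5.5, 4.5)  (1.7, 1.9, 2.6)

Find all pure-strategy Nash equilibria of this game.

(Right, Right, Left)

Shop 1 against (Left, Left): payoffs 0.4, 1.1 → best response Right.
Shop 1 against (Left, Center): payoffs 2.7, 5.8 → best response Right.
Shop 1 against (Center, Left): payoffs 2.8, 5.2 → best response Right.
Shop 1 against (Center, Center): payoffs 4.4, 3.5 → best response Center.
Shop 1 against (Right, Left): payoffs 0, 3.7 → best response Right.
Shop 1 against (Right, Center): payoffs 5, 1.7 → best response Center.
Shop 2 against (Center, Left): payoffs 0.4, 1.9, 5.9 → best response Right.
Shop 2 against (Center, Center): payoffs 0.7, 4.4, 1.2 → best response Center.
Shop 2 against (Right, Left): payoffs 1.9, 2.9, 5.3 → best response Right.
Shop 2 against (Right, Center): payoffs 1.3, 5.5, 1.9 → best response Center.
Shop 3 against (Center, Left): payoffs 4.6, 0.1 → best response Left.
Shop 3 against (Center, Center): payoffs 4.7, 1.6 → best response Left.
Shop 3 against (Center, Right): payoffs 5.5, 5.8 → best response Center.
Shop 3 against (Right, Left): payoffs 1.1, 3.9 → best response Center.
Shop 3 against (Right, Center): payoffs 2.1, 4.5 → best response Center.
Shop 3 against (Right, Right): payoffs 4.2, 2.6 → best response Left.
Mutual best responses: (Right, Right, Left).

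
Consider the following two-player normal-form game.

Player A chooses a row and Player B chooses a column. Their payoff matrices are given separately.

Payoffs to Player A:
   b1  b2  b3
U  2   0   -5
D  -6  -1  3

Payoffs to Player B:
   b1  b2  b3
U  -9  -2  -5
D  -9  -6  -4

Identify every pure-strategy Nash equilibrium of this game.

Mark each player's best response to every combination of opponents' strategies; a profile where every player is best-responding is a pure Nash equilibrium.
Player A against b1: payoffs 2, -6 → best response U.
Player A against b2: payoffs 0, -1 → best response U.
Player A against b3: payoffs -5, 3 → best response D.
Player B against U: payoffs -9, -2, -5 → best response b2.
Player B against D: payoffs -9, -6, -4 → best response b3.
Mutual best responses: (U, b2); (D, b3).

Pure-strategy Nash equilibria: (U, b2) and (D, b3)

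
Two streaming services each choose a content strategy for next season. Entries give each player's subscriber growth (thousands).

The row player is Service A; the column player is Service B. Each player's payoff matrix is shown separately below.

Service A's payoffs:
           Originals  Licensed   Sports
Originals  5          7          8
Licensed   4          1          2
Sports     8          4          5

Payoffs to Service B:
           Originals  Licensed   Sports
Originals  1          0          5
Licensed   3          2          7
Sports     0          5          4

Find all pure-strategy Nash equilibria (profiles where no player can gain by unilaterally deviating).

The unique pure-strategy Nash equilibrium is (Originals, Sports).

(Originals, Originals): Service A can switch to Sports (5 → 8). Not NE.
(Originals, Licensed): Service B can switch to Originals (0 → 1). Not NE.
(Originals, Sports): Service A gets 8, best alternative 5; Service B gets 5, best alternative 1. No profitable deviation — NE.
(Licensed, Originals): Service A can switch to Originals (4 → 5). Not NE.
(Licensed, Licensed): Service A can switch to Originals (1 → 7). Not NE.
(Licensed, Sports): Service A can switch to Originals (2 → 8). Not NE.
(Sports, Originals): Service B can switch to Licensed (0 → 5). Not NE.
(Sports, Licensed): Service A can switch to Originals (4 → 7). Not NE.
(Sports, Sports): Service A can switch to Originals (5 → 8). Not NE.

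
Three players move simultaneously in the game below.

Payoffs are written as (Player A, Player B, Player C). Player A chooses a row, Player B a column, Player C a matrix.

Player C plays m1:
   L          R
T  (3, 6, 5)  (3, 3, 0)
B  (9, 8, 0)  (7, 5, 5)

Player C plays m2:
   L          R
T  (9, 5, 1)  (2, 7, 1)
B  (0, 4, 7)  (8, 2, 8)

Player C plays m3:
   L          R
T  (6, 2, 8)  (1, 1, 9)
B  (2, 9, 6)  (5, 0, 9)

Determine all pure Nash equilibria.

(T, L, m1): Player A can switch to B (3 → 9). Not NE.
(T, L, m2): Player B can switch to R (5 → 7). Not NE.
(T, L, m3): Player A gets 6, best alternative 2; Player B gets 2, best alternative 1; Player C gets 8, best alternative 5. No profitable deviation — NE.
(T, R, m1): Player A can switch to B (3 → 7). Not NE.
(T, R, m2): Player A can switch to B (2 → 8). Not NE.
(T, R, m3): Player A can switch to B (1 → 5). Not NE.
(B, L, m1): Player C can switch to m2 (0 → 7). Not NE.
(B, L, m2): Player A can switch to T (0 → 9). Not NE.
(B, L, m3): Player A can switch to T (2 → 6). Not NE.
(B, R, m1): Player B can switch to L (5 → 8). Not NE.
(B, R, m2): Player B can switch to L (2 → 4). Not NE.
(B, R, m3): Player B can switch to L (0 → 9). Not NE.

The unique pure-strategy Nash equilibrium is (T, L, m3).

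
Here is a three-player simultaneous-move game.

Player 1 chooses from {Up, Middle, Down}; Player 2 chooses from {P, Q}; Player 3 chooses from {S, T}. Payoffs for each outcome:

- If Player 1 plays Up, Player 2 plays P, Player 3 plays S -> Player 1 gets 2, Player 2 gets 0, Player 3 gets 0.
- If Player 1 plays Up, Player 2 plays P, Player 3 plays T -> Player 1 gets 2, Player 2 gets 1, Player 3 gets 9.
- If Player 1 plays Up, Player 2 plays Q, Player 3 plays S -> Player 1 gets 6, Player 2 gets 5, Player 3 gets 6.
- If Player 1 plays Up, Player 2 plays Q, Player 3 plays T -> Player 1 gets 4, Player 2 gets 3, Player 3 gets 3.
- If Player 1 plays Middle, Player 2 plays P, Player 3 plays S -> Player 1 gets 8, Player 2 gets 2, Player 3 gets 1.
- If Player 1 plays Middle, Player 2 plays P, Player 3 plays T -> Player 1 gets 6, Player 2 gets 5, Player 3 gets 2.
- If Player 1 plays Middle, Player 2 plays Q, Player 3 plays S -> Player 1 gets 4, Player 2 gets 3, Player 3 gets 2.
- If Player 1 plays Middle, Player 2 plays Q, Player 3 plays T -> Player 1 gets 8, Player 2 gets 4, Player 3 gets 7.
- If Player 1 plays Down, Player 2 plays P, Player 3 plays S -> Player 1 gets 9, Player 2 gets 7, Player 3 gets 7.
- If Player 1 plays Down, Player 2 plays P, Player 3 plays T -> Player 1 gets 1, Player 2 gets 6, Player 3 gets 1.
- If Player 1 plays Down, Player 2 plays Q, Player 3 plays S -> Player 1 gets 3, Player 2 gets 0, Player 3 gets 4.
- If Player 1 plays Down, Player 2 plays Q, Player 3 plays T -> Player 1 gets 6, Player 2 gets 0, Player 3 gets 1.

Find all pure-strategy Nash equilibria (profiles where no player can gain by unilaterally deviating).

For each strategy profile, look for a profitable unilateral deviation.
(Up, P, S): Player 1 can switch to Middle (2 → 8). Not NE.
(Up, P, T): Player 1 can switch to Middle (2 → 6). Not NE.
(Up, Q, S): Player 1 gets 6, best alternative 4; Player 2 gets 5, best alternative 0; Player 3 gets 6, best alternative 3. No profitable deviation — NE.
(Up, Q, T): Player 1 can switch to Middle (4 → 8). Not NE.
(Middle, P, S): Player 1 can switch to Down (8 → 9). Not NE.
(Middle, P, T): Player 1 gets 6, best alternative 2; Player 2 gets 5, best alternative 4; Player 3 gets 2, best alternative 1. No profitable deviation — NE.
(Middle, Q, S): Player 1 can switch to Up (4 → 6). Not NE.
(Middle, Q, T): Player 2 can switch to P (4 → 5). Not NE.
(Down, P, S): Player 1 gets 9, best alternative 8; Player 2 gets 7, best alternative 0; Player 3 gets 7, best alternative 1. No profitable deviation — NE.
(Down, P, T): Player 1 can switch to Up (1 → 2). Not NE.
(Down, Q, S): Player 1 can switch to Up (3 → 6). Not NE.
(Down, Q, T): Player 1 can switch to Middle (6 → 8). Not NE.

The pure Nash equilibria are (Up, Q, S) and (Middle, P, T) and (Down, P, S).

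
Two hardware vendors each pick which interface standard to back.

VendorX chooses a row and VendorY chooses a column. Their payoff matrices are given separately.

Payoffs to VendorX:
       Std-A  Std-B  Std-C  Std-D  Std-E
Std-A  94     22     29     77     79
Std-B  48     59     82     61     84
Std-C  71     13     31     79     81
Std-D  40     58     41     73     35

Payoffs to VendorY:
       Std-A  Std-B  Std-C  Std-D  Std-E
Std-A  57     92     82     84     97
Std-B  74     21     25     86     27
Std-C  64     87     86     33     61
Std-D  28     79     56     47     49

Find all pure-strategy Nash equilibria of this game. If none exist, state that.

Mark each player's best response to every combination of opponents' strategies; a profile where every player is best-responding is a pure Nash equilibrium.
VendorX against Std-A: payoffs 94, 48, 71, 40 → best response Std-A.
VendorX against Std-B: payoffs 22, 59, 13, 58 → best response Std-B.
VendorX against Std-C: payoffs 29, 82, 31, 41 → best response Std-B.
VendorX against Std-D: payoffs 77, 61, 79, 73 → best response Std-C.
VendorX against Std-E: payoffs 79, 84, 81, 35 → best response Std-B.
VendorY against Std-A: payoffs 57, 92, 82, 84, 97 → best response Std-E.
VendorY against Std-B: payoffs 74, 21, 25, 86, 27 → best response Std-D.
VendorY against Std-C: payoffs 64, 87, 86, 33, 61 → best response Std-B.
VendorY against Std-D: payoffs 28, 79, 56, 47, 49 → best response Std-B.
No profile is a mutual best response for all players.

There is no pure-strategy Nash equilibrium.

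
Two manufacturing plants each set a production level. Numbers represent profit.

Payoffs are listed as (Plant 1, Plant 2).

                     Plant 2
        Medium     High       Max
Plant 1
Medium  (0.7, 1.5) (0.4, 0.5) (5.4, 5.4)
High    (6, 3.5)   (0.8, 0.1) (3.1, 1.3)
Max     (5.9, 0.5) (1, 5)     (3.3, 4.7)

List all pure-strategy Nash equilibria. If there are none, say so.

Plant 1 against Medium: payoffs 0.7, 6, 5.9 → best response High.
Plant 1 against High: payoffs 0.4, 0.8, 1 → best response Max.
Plant 1 against Max: payoffs 5.4, 3.1, 3.3 → best response Medium.
Plant 2 against Medium: payoffs 1.5, 0.5, 5.4 → best response Max.
Plant 2 against High: payoffs 3.5, 0.1, 1.3 → best response Medium.
Plant 2 against Max: payoffs 0.5, 5, 4.7 → best response High.
Mutual best responses: (Medium, Max); (High, Medium); (Max, High).

Pure-strategy Nash equilibria: (Medium, Max), (High, Medium), (Max, High)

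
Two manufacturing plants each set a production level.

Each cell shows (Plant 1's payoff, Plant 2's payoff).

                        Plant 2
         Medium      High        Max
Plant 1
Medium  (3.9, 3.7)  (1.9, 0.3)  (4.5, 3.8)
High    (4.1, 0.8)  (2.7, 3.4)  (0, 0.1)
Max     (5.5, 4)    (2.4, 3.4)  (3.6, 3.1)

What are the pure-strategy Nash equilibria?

Pure-strategy Nash equilibria: (Medium, Max), (High, High), (Max, Medium)

For each player, find the best response to each opponent profile; mutual best responses are the pure NE.
Plant 1 against Medium: payoffs 3.9, 4.1, 5.5 → best response Max.
Plant 1 against High: payoffs 1.9, 2.7, 2.4 → best response High.
Plant 1 against Max: payoffs 4.5, 0, 3.6 → best response Medium.
Plant 2 against Medium: payoffs 3.7, 0.3, 3.8 → best response Max.
Plant 2 against High: payoffs 0.8, 3.4, 0.1 → best response High.
Plant 2 against Max: payoffs 4, 3.4, 3.1 → best response Medium.
Mutual best responses: (Medium, Max); (High, High); (Max, Medium).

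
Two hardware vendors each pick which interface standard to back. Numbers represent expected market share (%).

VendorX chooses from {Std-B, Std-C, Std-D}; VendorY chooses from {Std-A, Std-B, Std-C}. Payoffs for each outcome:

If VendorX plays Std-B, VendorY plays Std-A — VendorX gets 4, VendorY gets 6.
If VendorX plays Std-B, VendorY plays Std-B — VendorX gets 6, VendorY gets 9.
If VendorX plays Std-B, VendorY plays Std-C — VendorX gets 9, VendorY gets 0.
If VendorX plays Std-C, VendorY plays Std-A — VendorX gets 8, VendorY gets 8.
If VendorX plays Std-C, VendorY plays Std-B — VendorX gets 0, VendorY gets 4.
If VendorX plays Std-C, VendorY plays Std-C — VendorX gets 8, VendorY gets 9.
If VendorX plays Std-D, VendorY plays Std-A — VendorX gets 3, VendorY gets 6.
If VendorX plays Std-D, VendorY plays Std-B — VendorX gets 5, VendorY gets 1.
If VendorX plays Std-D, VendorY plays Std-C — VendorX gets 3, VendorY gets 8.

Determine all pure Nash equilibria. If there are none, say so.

The unique pure-strategy Nash equilibrium is (Std-B, Std-B).

Mark each player's best response to every combination of opponents' strategies; a profile where every player is best-responding is a pure Nash equilibrium.
VendorX against Std-A: payoffs 4, 8, 3 → best response Std-C.
VendorX against Std-B: payoffs 6, 0, 5 → best response Std-B.
VendorX against Std-C: payoffs 9, 8, 3 → best response Std-B.
VendorY against Std-B: payoffs 6, 9, 0 → best response Std-B.
VendorY against Std-C: payoffs 8, 4, 9 → best response Std-C.
VendorY against Std-D: payoffs 6, 1, 8 → best response Std-C.
Mutual best responses: (Std-B, Std-B).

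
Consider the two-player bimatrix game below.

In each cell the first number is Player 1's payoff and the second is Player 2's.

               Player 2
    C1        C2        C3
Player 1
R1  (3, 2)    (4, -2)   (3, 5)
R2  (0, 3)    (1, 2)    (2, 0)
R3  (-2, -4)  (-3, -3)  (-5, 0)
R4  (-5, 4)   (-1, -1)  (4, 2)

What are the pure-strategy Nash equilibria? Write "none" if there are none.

none

Player 1 against C1: payoffs 3, 0, -2, -5 → best response R1.
Player 1 against C2: payoffs 4, 1, -3, -1 → best response R1.
Player 1 against C3: payoffs 3, 2, -5, 4 → best response R4.
Player 2 against R1: payoffs 2, -2, 5 → best response C3.
Player 2 against R2: payoffs 3, 2, 0 → best response C1.
Player 2 against R3: payoffs -4, -3, 0 → best response C3.
Player 2 against R4: payoffs 4, -1, 2 → best response C1.
No profile is a mutual best response for all players.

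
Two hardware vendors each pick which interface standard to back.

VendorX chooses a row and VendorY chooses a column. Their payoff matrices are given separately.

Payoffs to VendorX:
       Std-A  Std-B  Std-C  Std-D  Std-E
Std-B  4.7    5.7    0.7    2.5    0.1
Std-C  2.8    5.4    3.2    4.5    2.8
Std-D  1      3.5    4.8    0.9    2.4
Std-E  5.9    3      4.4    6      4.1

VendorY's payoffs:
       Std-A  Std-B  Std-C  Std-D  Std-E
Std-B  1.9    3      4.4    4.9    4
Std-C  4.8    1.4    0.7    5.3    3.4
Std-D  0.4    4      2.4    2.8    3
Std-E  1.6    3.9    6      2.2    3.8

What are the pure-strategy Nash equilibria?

none

VendorX against Std-A: payoffs 4.7, 2.8, 1, 5.9 → best response Std-E.
VendorX against Std-B: payoffs 5.7, 5.4, 3.5, 3 → best response Std-B.
VendorX against Std-C: payoffs 0.7, 3.2, 4.8, 4.4 → best response Std-D.
VendorX against Std-D: payoffs 2.5, 4.5, 0.9, 6 → best response Std-E.
VendorX against Std-E: payoffs 0.1, 2.8, 2.4, 4.1 → best response Std-E.
VendorY against Std-B: payoffs 1.9, 3, 4.4, 4.9, 4 → best response Std-D.
VendorY against Std-C: payoffs 4.8, 1.4, 0.7, 5.3, 3.4 → best response Std-D.
VendorY against Std-D: payoffs 0.4, 4, 2.4, 2.8, 3 → best response Std-B.
VendorY against Std-E: payoffs 1.6, 3.9, 6, 2.2, 3.8 → best response Std-C.
No profile is a mutual best response for all players.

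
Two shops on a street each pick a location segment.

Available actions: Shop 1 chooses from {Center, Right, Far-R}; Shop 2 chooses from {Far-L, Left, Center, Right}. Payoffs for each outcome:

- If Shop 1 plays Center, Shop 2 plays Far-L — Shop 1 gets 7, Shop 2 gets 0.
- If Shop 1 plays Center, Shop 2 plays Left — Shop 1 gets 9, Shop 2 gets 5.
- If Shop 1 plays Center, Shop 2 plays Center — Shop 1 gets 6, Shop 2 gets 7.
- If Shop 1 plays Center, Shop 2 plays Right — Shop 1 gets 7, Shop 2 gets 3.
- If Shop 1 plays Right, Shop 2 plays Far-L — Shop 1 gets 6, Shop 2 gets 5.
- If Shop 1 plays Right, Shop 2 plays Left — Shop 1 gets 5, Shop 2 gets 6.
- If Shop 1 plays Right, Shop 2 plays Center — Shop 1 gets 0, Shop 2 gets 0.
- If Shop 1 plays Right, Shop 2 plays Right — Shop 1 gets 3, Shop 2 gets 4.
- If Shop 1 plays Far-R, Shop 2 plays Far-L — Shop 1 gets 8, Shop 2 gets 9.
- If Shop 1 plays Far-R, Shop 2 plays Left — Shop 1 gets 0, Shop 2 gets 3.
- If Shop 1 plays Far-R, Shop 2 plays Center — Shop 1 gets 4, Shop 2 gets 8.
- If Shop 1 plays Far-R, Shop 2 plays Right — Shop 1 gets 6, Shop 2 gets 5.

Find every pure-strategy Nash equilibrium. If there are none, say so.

(Center, Center), (Far-R, Far-L)

(Center, Far-L): Shop 1 can switch to Far-R (7 → 8). Not NE.
(Center, Left): Shop 2 can switch to Center (5 → 7). Not NE.
(Center, Center): Shop 1 gets 6, best alternative 4; Shop 2 gets 7, best alternative 5. No profitable deviation — NE.
(Center, Right): Shop 2 can switch to Left (3 → 5). Not NE.
(Right, Far-L): Shop 1 can switch to Center (6 → 7). Not NE.
(Right, Left): Shop 1 can switch to Center (5 → 9). Not NE.
(Right, Center): Shop 1 can switch to Center (0 → 6). Not NE.
(Right, Right): Shop 1 can switch to Center (3 → 7). Not NE.
(Far-R, Far-L): Shop 1 gets 8, best alternative 7; Shop 2 gets 9, best alternative 8. No profitable deviation — NE.
(Far-R, Left): Shop 1 can switch to Center (0 → 9). Not NE.
(Far-R, Center): Shop 1 can switch to Center (4 → 6). Not NE.
(Far-R, Right): Shop 1 can switch to Center (6 → 7). Not NE.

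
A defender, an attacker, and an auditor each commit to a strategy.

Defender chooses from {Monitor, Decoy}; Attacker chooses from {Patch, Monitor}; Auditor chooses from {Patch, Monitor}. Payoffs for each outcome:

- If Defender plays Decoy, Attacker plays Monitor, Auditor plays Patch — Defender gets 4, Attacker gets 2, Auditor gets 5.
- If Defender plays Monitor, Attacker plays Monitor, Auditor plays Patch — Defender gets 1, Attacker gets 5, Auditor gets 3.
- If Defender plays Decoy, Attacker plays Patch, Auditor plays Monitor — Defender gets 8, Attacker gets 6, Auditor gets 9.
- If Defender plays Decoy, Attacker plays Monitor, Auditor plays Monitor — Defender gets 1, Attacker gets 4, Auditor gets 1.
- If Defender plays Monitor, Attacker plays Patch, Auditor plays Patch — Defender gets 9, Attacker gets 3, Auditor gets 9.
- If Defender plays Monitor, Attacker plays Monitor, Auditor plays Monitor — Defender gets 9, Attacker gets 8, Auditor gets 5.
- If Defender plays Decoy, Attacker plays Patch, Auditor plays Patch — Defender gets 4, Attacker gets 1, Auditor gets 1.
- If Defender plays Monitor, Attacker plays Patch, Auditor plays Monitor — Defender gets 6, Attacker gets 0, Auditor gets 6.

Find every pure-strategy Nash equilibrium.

Defender against (Patch, Patch): payoffs 9, 4 → best response Monitor.
Defender against (Patch, Monitor): payoffs 6, 8 → best response Decoy.
Defender against (Monitor, Patch): payoffs 1, 4 → best response Decoy.
Defender against (Monitor, Monitor): payoffs 9, 1 → best response Monitor.
Attacker against (Monitor, Patch): payoffs 3, 5 → best response Monitor.
Attacker against (Monitor, Monitor): payoffs 0, 8 → best response Monitor.
Attacker against (Decoy, Patch): payoffs 1, 2 → best response Monitor.
Attacker against (Decoy, Monitor): payoffs 6, 4 → best response Patch.
Auditor against (Monitor, Patch): payoffs 9, 6 → best response Patch.
Auditor against (Monitor, Monitor): payoffs 3, 5 → best response Monitor.
Auditor against (Decoy, Patch): payoffs 1, 9 → best response Monitor.
Auditor against (Decoy, Monitor): payoffs 5, 1 → best response Patch.
Mutual best responses: (Monitor, Monitor, Monitor); (Decoy, Patch, Monitor); (Decoy, Monitor, Patch).

(Monitor, Monitor, Monitor); (Decoy, Patch, Monitor); (Decoy, Monitor, Patch)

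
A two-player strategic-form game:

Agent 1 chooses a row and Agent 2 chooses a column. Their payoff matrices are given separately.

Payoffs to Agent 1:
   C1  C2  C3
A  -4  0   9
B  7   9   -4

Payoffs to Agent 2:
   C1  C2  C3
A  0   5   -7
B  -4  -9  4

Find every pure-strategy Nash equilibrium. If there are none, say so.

Agent 1 against C1: payoffs -4, 7 → best response B.
Agent 1 against C2: payoffs 0, 9 → best response B.
Agent 1 against C3: payoffs 9, -4 → best response A.
Agent 2 against A: payoffs 0, 5, -7 → best response C2.
Agent 2 against B: payoffs -4, -9, 4 → best response C3.
No profile is a mutual best response for all players.

none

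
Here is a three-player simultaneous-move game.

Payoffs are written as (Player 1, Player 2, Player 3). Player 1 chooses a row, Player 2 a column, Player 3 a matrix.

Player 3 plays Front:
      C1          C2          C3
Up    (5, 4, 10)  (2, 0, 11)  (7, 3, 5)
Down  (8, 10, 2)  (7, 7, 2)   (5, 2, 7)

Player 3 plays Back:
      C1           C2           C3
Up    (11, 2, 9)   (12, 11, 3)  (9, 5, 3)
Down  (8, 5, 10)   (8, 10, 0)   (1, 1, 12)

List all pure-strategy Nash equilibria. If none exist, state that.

This game has no pure Nash equilibrium.

For each strategy profile, look for a profitable unilateral deviation.
(Up, C1, Front): Player 1 can switch to Down (5 → 8). Not NE.
(Up, C1, Back): Player 2 can switch to C2 (2 → 11). Not NE.
(Up, C2, Front): Player 1 can switch to Down (2 → 7). Not NE.
(Up, C2, Back): Player 3 can switch to Front (3 → 11). Not NE.
(Up, C3, Front): Player 2 can switch to C1 (3 → 4). Not NE.
(Up, C3, Back): Player 2 can switch to C2 (5 → 11). Not NE.
(Down, C1, Front): Player 3 can switch to Back (2 → 10). Not NE.
(Down, C1, Back): Player 1 can switch to Up (8 → 11). Not NE.
(The remaining 4 profiles each have a profitable deviation by the same check.)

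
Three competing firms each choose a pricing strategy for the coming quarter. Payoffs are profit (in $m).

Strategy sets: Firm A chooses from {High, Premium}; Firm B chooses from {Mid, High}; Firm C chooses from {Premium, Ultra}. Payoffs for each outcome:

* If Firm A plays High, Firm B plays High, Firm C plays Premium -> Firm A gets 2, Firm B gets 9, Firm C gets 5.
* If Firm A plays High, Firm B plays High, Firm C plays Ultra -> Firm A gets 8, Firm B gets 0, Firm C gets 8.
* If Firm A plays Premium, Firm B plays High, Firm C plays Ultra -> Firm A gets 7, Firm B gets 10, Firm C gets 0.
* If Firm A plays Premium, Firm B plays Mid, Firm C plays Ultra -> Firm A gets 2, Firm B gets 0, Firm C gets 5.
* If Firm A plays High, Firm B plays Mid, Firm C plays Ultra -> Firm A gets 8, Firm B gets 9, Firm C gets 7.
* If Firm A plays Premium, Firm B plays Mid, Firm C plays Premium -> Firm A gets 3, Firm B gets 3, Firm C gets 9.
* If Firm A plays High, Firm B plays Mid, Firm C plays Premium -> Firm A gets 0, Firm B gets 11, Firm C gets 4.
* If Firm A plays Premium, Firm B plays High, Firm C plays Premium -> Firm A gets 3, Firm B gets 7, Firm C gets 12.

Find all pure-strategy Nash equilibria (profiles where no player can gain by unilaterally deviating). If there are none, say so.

For each player, find the best response to each opponent profile; mutual best responses are the pure NE.
Firm A against (Mid, Premium): payoffs 0, 3 → best response Premium.
Firm A against (Mid, Ultra): payoffs 8, 2 → best response High.
Firm A against (High, Premium): payoffs 2, 3 → best response Premium.
Firm A against (High, Ultra): payoffs 8, 7 → best response High.
Firm B against (High, Premium): payoffs 11, 9 → best response Mid.
Firm B against (High, Ultra): payoffs 9, 0 → best response Mid.
Firm B against (Premium, Premium): payoffs 3, 7 → best response High.
Firm B against (Premium, Ultra): payoffs 0, 10 → best response High.
Firm C against (High, Mid): payoffs 4, 7 → best response Ultra.
Firm C against (High, High): payoffs 5, 8 → best response Ultra.
Firm C against (Premium, Mid): payoffs 9, 5 → best response Premium.
Firm C against (Premium, High): payoffs 12, 0 → best response Premium.
Mutual best responses: (High, Mid, Ultra); (Premium, High, Premium).

(High, Mid, Ultra); (Premium, High, Premium)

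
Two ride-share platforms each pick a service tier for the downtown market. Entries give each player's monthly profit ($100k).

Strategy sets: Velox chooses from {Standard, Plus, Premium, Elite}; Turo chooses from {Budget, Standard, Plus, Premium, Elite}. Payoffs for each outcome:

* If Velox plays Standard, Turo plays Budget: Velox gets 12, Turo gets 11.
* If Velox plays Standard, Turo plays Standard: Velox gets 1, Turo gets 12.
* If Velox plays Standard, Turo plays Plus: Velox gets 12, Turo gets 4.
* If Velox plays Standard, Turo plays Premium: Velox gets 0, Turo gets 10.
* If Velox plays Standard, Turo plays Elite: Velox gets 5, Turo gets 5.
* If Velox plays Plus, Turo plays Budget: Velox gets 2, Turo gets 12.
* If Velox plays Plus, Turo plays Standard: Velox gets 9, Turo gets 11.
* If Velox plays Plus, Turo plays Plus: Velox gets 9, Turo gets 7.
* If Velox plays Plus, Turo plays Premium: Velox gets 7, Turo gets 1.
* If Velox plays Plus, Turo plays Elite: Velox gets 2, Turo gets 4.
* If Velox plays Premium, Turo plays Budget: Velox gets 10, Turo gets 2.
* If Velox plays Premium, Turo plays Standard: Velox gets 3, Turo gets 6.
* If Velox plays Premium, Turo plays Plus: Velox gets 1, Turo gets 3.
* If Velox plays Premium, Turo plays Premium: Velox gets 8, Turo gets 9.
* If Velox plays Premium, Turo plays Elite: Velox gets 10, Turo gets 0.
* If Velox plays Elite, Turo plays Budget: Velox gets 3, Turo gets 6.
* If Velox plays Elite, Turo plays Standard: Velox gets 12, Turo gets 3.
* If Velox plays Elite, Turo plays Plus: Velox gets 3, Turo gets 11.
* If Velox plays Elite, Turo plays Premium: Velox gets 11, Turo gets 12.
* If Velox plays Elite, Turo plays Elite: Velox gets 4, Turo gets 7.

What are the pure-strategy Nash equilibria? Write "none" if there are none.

Check each profile: it is a Nash equilibrium iff no player can strictly gain by switching unilaterally.
(Standard, Budget): Turo can switch to Standard (11 → 12). Not NE.
(Standard, Standard): Velox can switch to Plus (1 → 9). Not NE.
(Standard, Plus): Turo can switch to Budget (4 → 11). Not NE.
(Standard, Premium): Velox can switch to Plus (0 → 7). Not NE.
(Standard, Elite): Velox can switch to Premium (5 → 10). Not NE.
(Plus, Budget): Velox can switch to Standard (2 → 12). Not NE.
(Plus, Standard): Velox can switch to Elite (9 → 12). Not NE.
(Plus, Plus): Velox can switch to Standard (9 → 12). Not NE.
(Elite, Premium): Velox gets 11, best alternative 8; Turo gets 12, best alternative 11. No profitable deviation — NE.
(The remaining 11 profiles each have a profitable deviation by the same check.)

Pure NE: (Elite, Premium)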